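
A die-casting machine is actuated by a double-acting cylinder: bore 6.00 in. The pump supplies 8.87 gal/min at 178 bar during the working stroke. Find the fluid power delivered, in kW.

W ≈ 9.96 kW

Hydraulic power = P × Q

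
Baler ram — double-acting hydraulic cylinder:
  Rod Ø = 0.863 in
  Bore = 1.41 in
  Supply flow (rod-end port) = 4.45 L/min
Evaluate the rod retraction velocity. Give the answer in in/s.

Rod-side annular area A_ann = π/4 × (1.41² − 0.863²) = 0.9765 in^2
Flow into the rod-end port fills the annular volume.
v = Q / A

v ≈ 4.63 in/s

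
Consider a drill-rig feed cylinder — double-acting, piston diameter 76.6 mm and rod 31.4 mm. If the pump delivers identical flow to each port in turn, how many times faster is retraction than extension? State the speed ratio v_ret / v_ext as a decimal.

v_ret/v_ext ≈ 1.20

Cap-side area A_cap = π/4 × (76.6 mm)² = 4608 mm^2
Rod-side annular area A_ann = π/4 × (76.6² − 31.4²) = 3834 mm^2
For equal Q, v ∝ 1/A, so v_ret/v_ext = A_cap/A_ann.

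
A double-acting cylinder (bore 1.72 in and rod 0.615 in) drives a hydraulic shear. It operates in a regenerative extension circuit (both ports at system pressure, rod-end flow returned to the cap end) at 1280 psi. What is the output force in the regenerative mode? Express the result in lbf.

With equal pressure on both faces, forces on the annular region cancel; the net push is pressure × rod cross-section.
Rod cross-section A_rod = π/4 × (0.615 in)² = 0.2971 in^2
F = P × A_rod

F ≈ 380 lbf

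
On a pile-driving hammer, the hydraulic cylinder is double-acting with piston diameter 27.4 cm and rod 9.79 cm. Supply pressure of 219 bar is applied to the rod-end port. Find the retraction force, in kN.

F ≈ 1130 kN

Rod-side annular area A_ann = π/4 × (27.4² − 9.79²) = 514.4 cm^2
On retraction the pressure acts on the annular area (bore minus rod).
F = P × A_ann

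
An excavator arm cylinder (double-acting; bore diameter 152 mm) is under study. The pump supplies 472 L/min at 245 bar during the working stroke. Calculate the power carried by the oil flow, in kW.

Hydraulic power = P × Q

W ≈ 193 kW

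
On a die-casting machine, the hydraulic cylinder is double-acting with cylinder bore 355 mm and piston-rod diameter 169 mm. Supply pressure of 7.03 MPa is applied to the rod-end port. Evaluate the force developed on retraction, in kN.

F ≈ 538 kN

Rod-side annular area A_ann = π/4 × (355² − 169²) = 76550 mm^2
On retraction the pressure acts on the annular area (bore minus rod).
F = P × A_ann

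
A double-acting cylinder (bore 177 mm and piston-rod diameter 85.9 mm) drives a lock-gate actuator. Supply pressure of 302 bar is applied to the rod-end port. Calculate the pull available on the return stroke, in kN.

Rod-side annular area A_ann = π/4 × (177² − 85.9²) = 18810 mm^2
On retraction the pressure acts on the annular area (bore minus rod).
F = P × A_ann

F ≈ 568 kN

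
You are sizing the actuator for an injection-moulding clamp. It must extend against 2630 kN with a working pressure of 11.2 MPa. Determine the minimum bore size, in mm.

Extension force acts on the full piston face: F = P × (π/4)D².
D = √(4F / (πP)) = √(4 × 2630 kN / (π × 11.2 MPa))

D ≈ 547 mm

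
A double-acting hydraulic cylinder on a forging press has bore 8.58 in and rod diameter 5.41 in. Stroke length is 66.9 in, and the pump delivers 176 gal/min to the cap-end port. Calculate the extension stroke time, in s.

t ≈ 5.71 s

Cap-side area A_cap = π/4 × (8.58 in)² = 57.82 in^2
Swept volume V = A × L; t = V / Q = A·L / Q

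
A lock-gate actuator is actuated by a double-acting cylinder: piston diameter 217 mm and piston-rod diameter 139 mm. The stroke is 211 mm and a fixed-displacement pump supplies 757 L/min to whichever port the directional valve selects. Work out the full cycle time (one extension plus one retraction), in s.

Cap-side area A_cap = π/4 × (217 mm)² = 36980 mm^2
Rod-side annular area A_ann = π/4 × (217² − 139²) = 21810 mm^2
t_ext = A_cap·L/Q = 0.6185 s
t_ret = A_ann·L/Q = 0.3647 s
t_cycle = t_ext + t_ret

t ≈ 0.983 s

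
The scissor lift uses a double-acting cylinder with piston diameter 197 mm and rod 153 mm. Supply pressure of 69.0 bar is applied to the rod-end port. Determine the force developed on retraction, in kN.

F ≈ 83.5 kN

Rod-side annular area A_ann = π/4 × (197² − 153²) = 12100 mm^2
On retraction the pressure acts on the annular area (bore minus rod).
F = P × A_ann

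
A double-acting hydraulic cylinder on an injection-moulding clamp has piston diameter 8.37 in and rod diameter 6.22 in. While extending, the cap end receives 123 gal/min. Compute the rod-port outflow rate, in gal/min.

Cap-side area A_cap = π/4 × (8.37 in)² = 55.02 in^2
Rod-side annular area A_ann = π/4 × (8.37² − 6.22²) = 24.64 in^2
Piston speed v = Q_in/A_cap; rod-end outflow Q_out = v × A_ann = Q_in × A_ann/A_cap.

Q_out ≈ 55.1 gal/min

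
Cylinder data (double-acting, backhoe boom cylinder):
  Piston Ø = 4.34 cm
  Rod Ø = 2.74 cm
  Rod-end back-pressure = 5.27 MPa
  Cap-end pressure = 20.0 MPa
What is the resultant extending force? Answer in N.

Cap-side area A_cap = π/4 × (4.34 cm)² = 14.79 cm^2
Rod-side annular area A_ann = π/4 × (4.34² − 2.74²) = 8.897 cm^2
Net thrust = P_cap·A_cap − P_rod·A_ann = 29590 N − 4689 N

F ≈ 24900 N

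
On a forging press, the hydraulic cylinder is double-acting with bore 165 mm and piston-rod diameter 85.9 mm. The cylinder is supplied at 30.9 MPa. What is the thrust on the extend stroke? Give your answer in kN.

Cap-side area A_cap = π/4 × (165 mm)² = 21380 mm^2
F = P × A_cap = 30.9 MPa × A_cap

F ≈ 661 kN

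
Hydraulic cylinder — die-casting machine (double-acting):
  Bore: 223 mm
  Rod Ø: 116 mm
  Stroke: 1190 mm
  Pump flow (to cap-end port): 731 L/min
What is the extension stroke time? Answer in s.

t ≈ 3.81 s

Cap-side area A_cap = π/4 × (223 mm)² = 39060 mm^2
Swept volume V = A × L; t = V / Q = A·L / Q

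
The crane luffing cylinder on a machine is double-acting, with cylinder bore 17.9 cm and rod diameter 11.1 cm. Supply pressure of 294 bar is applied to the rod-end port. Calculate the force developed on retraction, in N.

Rod-side annular area A_ann = π/4 × (17.9² − 11.1²) = 154.9 cm^2
On retraction the pressure acts on the annular area (bore minus rod).
F = P × A_ann

F ≈ 4.55e5 N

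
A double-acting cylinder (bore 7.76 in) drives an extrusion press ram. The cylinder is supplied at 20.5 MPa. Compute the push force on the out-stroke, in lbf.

Cap-side area A_cap = π/4 × (7.76 in)² = 47.29 in^2
F = P × A_cap = 20.5 MPa × A_cap

F ≈ 1.41e5 lbf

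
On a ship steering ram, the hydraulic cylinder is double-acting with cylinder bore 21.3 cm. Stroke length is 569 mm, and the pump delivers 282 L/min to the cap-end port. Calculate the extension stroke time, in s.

Cap-side area A_cap = π/4 × (21.3 cm)² = 356.3 cm^2
Swept volume V = A × L; t = V / Q = A·L / Q

t ≈ 4.31 s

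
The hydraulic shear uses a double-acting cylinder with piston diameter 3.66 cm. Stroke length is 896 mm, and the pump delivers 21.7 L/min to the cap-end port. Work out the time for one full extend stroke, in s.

t ≈ 2.61 s

Cap-side area A_cap = π/4 × (3.66 cm)² = 10.52 cm^2
Swept volume V = A × L; t = V / Q = A·L / Q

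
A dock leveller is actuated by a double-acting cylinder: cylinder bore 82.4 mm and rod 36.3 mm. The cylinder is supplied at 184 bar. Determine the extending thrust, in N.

F ≈ 98100 N

Cap-side area A_cap = π/4 × (82.4 mm)² = 5333 mm^2
F = P × A_cap = 184 bar × A_cap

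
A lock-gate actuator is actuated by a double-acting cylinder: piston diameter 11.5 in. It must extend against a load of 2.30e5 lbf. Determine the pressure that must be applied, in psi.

P ≈ 2210 psi

Cap-side area A_cap = π/4 × (11.5 in)² = 103.9 in^2
P = F / A = 2.30e5 lbf / A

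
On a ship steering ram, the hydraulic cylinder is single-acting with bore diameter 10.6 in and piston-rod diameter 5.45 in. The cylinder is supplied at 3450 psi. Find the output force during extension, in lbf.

F ≈ 3.04e5 lbf

Cap-side area A_cap = π/4 × (10.6 in)² = 88.25 in^2
F = P × A_cap = 3450 psi × A_cap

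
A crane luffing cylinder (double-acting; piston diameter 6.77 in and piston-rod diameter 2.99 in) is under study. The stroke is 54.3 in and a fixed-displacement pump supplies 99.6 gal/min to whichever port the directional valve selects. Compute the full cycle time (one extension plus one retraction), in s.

t ≈ 9.20 s

Cap-side area A_cap = π/4 × (6.77 in)² = 36.00 in^2
Rod-side annular area A_ann = π/4 × (6.77² − 2.99²) = 28.98 in^2
t_ext = A_cap·L/Q = 5.097 s
t_ret = A_ann·L/Q = 4.103 s
t_cycle = t_ext + t_ret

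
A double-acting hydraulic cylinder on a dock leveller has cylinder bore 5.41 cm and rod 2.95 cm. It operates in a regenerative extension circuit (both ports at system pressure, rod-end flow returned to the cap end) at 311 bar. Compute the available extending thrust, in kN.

With equal pressure on both faces, forces on the annular region cancel; the net push is pressure × rod cross-section.
Rod cross-section A_rod = π/4 × (2.95 cm)² = 6.835 cm^2
F = P × A_rod

F ≈ 21.3 kN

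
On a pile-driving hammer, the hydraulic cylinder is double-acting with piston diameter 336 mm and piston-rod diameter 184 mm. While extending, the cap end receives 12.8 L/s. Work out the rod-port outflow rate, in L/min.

Cap-side area A_cap = π/4 × (336 mm)² = 88670 mm^2
Rod-side annular area A_ann = π/4 × (336² − 184²) = 62080 mm^2
Piston speed v = Q_in/A_cap; rod-end outflow Q_out = v × A_ann = Q_in × A_ann/A_cap.

Q_out ≈ 538 L/min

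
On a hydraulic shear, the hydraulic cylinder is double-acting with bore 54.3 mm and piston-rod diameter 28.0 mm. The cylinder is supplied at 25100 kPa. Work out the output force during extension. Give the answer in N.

F ≈ 58100 N

Cap-side area A_cap = π/4 × (54.3 mm)² = 2316 mm^2
F = P × A_cap = 25100 kPa × A_cap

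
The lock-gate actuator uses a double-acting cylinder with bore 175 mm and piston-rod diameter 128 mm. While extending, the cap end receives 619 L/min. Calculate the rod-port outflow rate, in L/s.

Cap-side area A_cap = π/4 × (175 mm)² = 24050 mm^2
Rod-side annular area A_ann = π/4 × (175² − 128²) = 11180 mm^2
Piston speed v = Q_in/A_cap; rod-end outflow Q_out = v × A_ann = Q_in × A_ann/A_cap.

Q_out ≈ 4.80 L/s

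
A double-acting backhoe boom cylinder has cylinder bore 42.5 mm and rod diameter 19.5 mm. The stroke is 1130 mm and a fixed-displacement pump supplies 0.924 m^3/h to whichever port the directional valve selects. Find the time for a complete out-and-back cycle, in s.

t ≈ 11.2 s

Cap-side area A_cap = π/4 × (42.5 mm)² = 1419 mm^2
Rod-side annular area A_ann = π/4 × (42.5² − 19.5²) = 1120 mm^2
t_ext = A_cap·L/Q = 6.246 s
t_ret = A_ann·L/Q = 4.931 s
t_cycle = t_ext + t_ret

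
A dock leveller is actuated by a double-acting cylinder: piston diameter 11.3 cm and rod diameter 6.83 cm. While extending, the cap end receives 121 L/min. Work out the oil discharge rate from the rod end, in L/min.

Cap-side area A_cap = π/4 × (11.3 cm)² = 100.3 cm^2
Rod-side annular area A_ann = π/4 × (11.3² − 6.83²) = 63.65 cm^2
Piston speed v = Q_in/A_cap; rod-end outflow Q_out = v × A_ann = Q_in × A_ann/A_cap.

Q_out ≈ 76.8 L/min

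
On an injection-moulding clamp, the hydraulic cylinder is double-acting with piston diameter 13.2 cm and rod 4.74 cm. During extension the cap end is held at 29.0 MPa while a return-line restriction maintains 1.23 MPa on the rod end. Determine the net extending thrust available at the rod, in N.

F ≈ 3.82e5 N

Cap-side area A_cap = π/4 × (13.2 cm)² = 136.8 cm^2
Rod-side annular area A_ann = π/4 × (13.2² − 4.74²) = 119.2 cm^2
Net thrust = P_cap·A_cap − P_rod·A_ann = 3.969e5 N − 14660 N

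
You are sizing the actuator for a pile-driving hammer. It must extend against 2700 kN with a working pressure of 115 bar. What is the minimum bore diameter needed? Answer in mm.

D ≈ 547 mm

Extension force acts on the full piston face: F = P × (π/4)D².
D = √(4F / (πP)) = √(4 × 2700 kN / (π × 115 bar))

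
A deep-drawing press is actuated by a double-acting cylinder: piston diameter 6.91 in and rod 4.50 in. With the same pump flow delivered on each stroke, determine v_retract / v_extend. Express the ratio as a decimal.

v_ret/v_ext ≈ 1.74

Cap-side area A_cap = π/4 × (6.91 in)² = 37.50 in^2
Rod-side annular area A_ann = π/4 × (6.91² − 4.50²) = 21.60 in^2
For equal Q, v ∝ 1/A, so v_ret/v_ext = A_cap/A_ann.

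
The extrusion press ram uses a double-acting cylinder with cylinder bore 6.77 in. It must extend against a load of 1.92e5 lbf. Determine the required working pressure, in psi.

Cap-side area A_cap = π/4 × (6.77 in)² = 36.00 in^2
P = F / A = 1.92e5 lbf / A

P ≈ 5330 psi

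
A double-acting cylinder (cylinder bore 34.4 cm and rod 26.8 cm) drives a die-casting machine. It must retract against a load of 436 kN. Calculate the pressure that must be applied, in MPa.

P ≈ 11.9 MPa

Rod-side annular area A_ann = π/4 × (34.4² − 26.8²) = 365.3 cm^2
Retraction: pressure acts on the annular area.
P = F / A = 436 kN / A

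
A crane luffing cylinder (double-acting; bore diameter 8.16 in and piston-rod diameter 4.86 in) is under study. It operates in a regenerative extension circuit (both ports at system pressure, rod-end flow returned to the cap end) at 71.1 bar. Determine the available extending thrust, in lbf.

F ≈ 19100 lbf

With equal pressure on both faces, forces on the annular region cancel; the net push is pressure × rod cross-section.
Rod cross-section A_rod = π/4 × (4.86 in)² = 18.55 in^2
F = P × A_rod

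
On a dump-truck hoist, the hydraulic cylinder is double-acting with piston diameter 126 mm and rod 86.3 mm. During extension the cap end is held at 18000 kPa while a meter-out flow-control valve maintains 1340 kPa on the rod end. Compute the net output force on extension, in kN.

F ≈ 216 kN

Cap-side area A_cap = π/4 × (126 mm)² = 12470 mm^2
Rod-side annular area A_ann = π/4 × (126² − 86.3²) = 6620 mm^2
Net thrust = P_cap·A_cap − P_rod·A_ann = 224.4 kN − 8.870 kN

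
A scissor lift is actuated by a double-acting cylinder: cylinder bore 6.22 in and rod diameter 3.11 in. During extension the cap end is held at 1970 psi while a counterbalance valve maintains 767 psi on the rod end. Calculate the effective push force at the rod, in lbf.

Cap-side area A_cap = π/4 × (6.22 in)² = 30.39 in^2
Rod-side annular area A_ann = π/4 × (6.22² − 3.11²) = 22.79 in^2
Net thrust = P_cap·A_cap − P_rod·A_ann = 59860 lbf − 17480 lbf

F ≈ 42400 lbf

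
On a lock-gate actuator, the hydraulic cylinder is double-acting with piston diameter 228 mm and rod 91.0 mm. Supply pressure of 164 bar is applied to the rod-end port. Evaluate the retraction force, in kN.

F ≈ 563 kN

Rod-side annular area A_ann = π/4 × (228² − 91.0²) = 34320 mm^2
On retraction the pressure acts on the annular area (bore minus rod).
F = P × A_ann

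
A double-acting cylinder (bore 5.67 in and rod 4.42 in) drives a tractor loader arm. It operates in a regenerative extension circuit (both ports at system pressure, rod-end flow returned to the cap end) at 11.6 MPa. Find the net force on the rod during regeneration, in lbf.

F ≈ 25800 lbf

With equal pressure on both faces, forces on the annular region cancel; the net push is pressure × rod cross-section.
Rod cross-section A_rod = π/4 × (4.42 in)² = 15.34 in^2
F = P × A_rod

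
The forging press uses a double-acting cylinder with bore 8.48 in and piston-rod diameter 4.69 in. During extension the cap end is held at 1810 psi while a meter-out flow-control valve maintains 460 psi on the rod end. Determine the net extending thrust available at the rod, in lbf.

Cap-side area A_cap = π/4 × (8.48 in)² = 56.48 in^2
Rod-side annular area A_ann = π/4 × (8.48² − 4.69²) = 39.20 in^2
Net thrust = P_cap·A_cap − P_rod·A_ann = 1.022e5 lbf − 18030 lbf

F ≈ 84200 lbf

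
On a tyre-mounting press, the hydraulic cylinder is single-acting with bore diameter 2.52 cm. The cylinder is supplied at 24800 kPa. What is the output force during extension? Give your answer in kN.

F ≈ 12.4 kN

Cap-side area A_cap = π/4 × (2.52 cm)² = 4.988 cm^2
F = P × A_cap = 24800 kPa × A_cap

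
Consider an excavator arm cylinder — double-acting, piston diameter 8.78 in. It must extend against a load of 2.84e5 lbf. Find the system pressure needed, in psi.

Cap-side area A_cap = π/4 × (8.78 in)² = 60.55 in^2
P = F / A = 2.84e5 lbf / A

P ≈ 4690 psi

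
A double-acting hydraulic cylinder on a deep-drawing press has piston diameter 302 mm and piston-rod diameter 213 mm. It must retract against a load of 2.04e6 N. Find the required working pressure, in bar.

P ≈ 567 bar

Rod-side annular area A_ann = π/4 × (302² − 213²) = 36000 mm^2
Retraction: pressure acts on the annular area.
P = F / A = 2.04e6 N / A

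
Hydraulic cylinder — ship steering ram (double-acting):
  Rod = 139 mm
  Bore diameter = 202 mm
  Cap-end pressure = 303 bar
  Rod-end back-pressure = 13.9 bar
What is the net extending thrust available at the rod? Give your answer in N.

F ≈ 9.48e5 N

Cap-side area A_cap = π/4 × (202 mm)² = 32050 mm^2
Rod-side annular area A_ann = π/4 × (202² − 139²) = 16870 mm^2
Net thrust = P_cap·A_cap − P_rod·A_ann = 9.710e5 N − 23450 N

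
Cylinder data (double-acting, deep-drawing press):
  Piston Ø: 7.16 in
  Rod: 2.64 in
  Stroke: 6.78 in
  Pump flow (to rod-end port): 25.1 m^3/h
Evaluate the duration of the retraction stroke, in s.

t ≈ 0.554 s

Rod-side annular area A_ann = π/4 × (7.16² − 2.64²) = 34.79 in^2
Swept volume V = A × L; t = V / Q = A·L / Q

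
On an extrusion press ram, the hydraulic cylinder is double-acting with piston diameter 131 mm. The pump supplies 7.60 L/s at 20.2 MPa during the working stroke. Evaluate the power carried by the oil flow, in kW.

W ≈ 154 kW

Hydraulic power = P × Q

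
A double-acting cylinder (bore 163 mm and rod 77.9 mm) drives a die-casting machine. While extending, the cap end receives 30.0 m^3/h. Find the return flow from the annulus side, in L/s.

Cap-side area A_cap = π/4 × (163 mm)² = 20870 mm^2
Rod-side annular area A_ann = π/4 × (163² − 77.9²) = 16100 mm^2
Piston speed v = Q_in/A_cap; rod-end outflow Q_out = v × A_ann = Q_in × A_ann/A_cap.

Q_out ≈ 6.43 L/s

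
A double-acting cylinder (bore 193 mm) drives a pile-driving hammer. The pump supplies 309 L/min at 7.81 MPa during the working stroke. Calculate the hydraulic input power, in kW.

Hydraulic power = P × Q

W ≈ 40.2 kW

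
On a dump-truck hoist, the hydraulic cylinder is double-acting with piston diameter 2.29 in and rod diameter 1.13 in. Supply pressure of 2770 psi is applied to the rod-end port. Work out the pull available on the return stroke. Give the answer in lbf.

Rod-side annular area A_ann = π/4 × (2.29² − 1.13²) = 3.116 in^2
On retraction the pressure acts on the annular area (bore minus rod).
F = P × A_ann

F ≈ 8630 lbf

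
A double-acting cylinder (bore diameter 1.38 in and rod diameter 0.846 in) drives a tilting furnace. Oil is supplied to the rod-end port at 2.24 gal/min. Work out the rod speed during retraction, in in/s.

v ≈ 9.24 in/s

Rod-side annular area A_ann = π/4 × (1.38² − 0.846²) = 0.9336 in^2
Flow into the rod-end port fills the annular volume.
v = Q / A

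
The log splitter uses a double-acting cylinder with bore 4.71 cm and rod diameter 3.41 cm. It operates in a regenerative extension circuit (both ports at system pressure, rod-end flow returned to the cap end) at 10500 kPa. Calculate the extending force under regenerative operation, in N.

With equal pressure on both faces, forces on the annular region cancel; the net push is pressure × rod cross-section.
Rod cross-section A_rod = π/4 × (3.41 cm)² = 9.133 cm^2
F = P × A_rod

F ≈ 9590 N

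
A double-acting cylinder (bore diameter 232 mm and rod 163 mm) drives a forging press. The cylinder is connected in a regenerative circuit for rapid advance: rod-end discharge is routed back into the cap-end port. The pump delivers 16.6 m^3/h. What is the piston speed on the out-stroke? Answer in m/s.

In regeneration the rod-end outflow joins the pump flow into the cap end, so the net volume the pump must supply per unit advance equals the rod cross-section area.
Rod cross-section A_rod = π/4 × (163 mm)² = 20870 mm^2
v = Q_pump / A_rod

v ≈ 0.221 m/s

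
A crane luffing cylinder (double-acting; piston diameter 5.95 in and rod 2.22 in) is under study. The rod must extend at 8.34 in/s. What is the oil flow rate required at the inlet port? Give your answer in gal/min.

Cap-side area A_cap = π/4 × (5.95 in)² = 27.81 in^2
Q = A × v

Q ≈ 60.2 gal/min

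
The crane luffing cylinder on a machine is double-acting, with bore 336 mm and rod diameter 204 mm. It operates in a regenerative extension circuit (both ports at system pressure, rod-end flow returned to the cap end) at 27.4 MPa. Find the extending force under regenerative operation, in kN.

With equal pressure on both faces, forces on the annular region cancel; the net push is pressure × rod cross-section.
Rod cross-section A_rod = π/4 × (204 mm)² = 32690 mm^2
F = P × A_rod

F ≈ 896 kN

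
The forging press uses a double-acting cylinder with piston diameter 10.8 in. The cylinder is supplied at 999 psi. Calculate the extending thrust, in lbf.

Cap-side area A_cap = π/4 × (10.8 in)² = 91.61 in^2
F = P × A_cap = 999 psi × A_cap

F ≈ 91500 lbf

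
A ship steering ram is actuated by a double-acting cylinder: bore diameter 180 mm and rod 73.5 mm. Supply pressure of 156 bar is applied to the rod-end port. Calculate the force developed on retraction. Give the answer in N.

Rod-side annular area A_ann = π/4 × (180² − 73.5²) = 21200 mm^2
On retraction the pressure acts on the annular area (bore minus rod).
F = P × A_ann

F ≈ 3.31e5 N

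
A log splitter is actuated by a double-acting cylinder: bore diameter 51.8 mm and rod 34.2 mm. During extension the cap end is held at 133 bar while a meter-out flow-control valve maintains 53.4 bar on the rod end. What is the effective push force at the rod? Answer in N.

Cap-side area A_cap = π/4 × (51.8 mm)² = 2107 mm^2
Rod-side annular area A_ann = π/4 × (51.8² − 34.2²) = 1189 mm^2
Net thrust = P_cap·A_cap − P_rod·A_ann = 28030 N − 6348 N

F ≈ 21700 N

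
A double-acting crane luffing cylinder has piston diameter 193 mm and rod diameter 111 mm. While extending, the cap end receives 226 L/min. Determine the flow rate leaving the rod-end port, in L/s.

Cap-side area A_cap = π/4 × (193 mm)² = 29260 mm^2
Rod-side annular area A_ann = π/4 × (193² − 111²) = 19580 mm^2
Piston speed v = Q_in/A_cap; rod-end outflow Q_out = v × A_ann = Q_in × A_ann/A_cap.

Q_out ≈ 2.52 L/s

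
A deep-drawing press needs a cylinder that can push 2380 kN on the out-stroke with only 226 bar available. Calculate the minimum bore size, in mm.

Extension force acts on the full piston face: F = P × (π/4)D².
D = √(4F / (πP)) = √(4 × 2380 kN / (π × 226 bar))

D ≈ 366 mm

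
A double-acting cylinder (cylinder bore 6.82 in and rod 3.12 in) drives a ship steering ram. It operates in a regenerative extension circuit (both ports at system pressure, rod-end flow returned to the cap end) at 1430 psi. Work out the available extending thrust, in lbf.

F ≈ 10900 lbf

With equal pressure on both faces, forces on the annular region cancel; the net push is pressure × rod cross-section.
Rod cross-section A_rod = π/4 × (3.12 in)² = 7.645 in^2
F = P × A_rod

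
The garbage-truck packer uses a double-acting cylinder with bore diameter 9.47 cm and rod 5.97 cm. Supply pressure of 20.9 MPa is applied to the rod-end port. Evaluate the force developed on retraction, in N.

Rod-side annular area A_ann = π/4 × (9.47² − 5.97²) = 42.44 cm^2
On retraction the pressure acts on the annular area (bore minus rod).
F = P × A_ann

F ≈ 88700 N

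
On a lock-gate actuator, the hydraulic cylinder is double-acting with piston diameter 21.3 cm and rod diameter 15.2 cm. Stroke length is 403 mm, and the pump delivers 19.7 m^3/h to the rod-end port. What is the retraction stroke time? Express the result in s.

Rod-side annular area A_ann = π/4 × (21.3² − 15.2²) = 174.9 cm^2
Swept volume V = A × L; t = V / Q = A·L / Q

t ≈ 1.29 s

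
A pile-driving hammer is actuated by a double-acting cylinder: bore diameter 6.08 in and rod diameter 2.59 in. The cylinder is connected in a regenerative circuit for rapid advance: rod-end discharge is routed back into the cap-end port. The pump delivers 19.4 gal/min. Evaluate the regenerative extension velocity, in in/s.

In regeneration the rod-end outflow joins the pump flow into the cap end, so the net volume the pump must supply per unit advance equals the rod cross-section area.
Rod cross-section A_rod = π/4 × (2.59 in)² = 5.269 in^2
v = Q_pump / A_rod

v ≈ 14.2 in/s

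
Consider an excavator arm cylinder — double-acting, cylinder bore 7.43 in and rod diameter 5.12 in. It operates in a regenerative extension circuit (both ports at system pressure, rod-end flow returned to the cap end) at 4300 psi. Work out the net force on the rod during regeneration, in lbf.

F ≈ 88500 lbf

With equal pressure on both faces, forces on the annular region cancel; the net push is pressure × rod cross-section.
Rod cross-section A_rod = π/4 × (5.12 in)² = 20.59 in^2
F = P × A_rod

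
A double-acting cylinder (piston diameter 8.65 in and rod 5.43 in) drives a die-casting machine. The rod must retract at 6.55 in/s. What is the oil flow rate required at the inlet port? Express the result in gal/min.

Rod-side annular area A_ann = π/4 × (8.65² − 5.43²) = 35.61 in^2
Q = A × v

Q ≈ 60.6 gal/min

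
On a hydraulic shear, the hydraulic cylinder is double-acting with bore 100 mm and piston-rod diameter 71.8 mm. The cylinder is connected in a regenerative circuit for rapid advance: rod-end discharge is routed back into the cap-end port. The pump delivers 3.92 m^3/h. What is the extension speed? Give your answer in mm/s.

v ≈ 269 mm/s

In regeneration the rod-end outflow joins the pump flow into the cap end, so the net volume the pump must supply per unit advance equals the rod cross-section area.
Rod cross-section A_rod = π/4 × (71.8 mm)² = 4049 mm^2
v = Q_pump / A_rod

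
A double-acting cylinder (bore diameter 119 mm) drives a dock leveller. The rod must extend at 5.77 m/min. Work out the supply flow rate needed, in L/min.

Q ≈ 64.2 L/min

Cap-side area A_cap = π/4 × (119 mm)² = 11120 mm^2
Q = A × v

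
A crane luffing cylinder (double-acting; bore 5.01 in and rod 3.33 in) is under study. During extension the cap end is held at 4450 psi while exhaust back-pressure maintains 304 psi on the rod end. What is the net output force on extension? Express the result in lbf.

F ≈ 84400 lbf

Cap-side area A_cap = π/4 × (5.01 in)² = 19.71 in^2
Rod-side annular area A_ann = π/4 × (5.01² − 3.33²) = 11.00 in^2
Net thrust = P_cap·A_cap − P_rod·A_ann = 87730 lbf − 3345 lbf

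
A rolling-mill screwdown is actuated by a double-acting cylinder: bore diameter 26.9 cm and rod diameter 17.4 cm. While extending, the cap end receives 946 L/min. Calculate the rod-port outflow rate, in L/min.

Q_out ≈ 550 L/min

Cap-side area A_cap = π/4 × (26.9 cm)² = 568.3 cm^2
Rod-side annular area A_ann = π/4 × (26.9² − 17.4²) = 330.5 cm^2
Piston speed v = Q_in/A_cap; rod-end outflow Q_out = v × A_ann = Q_in × A_ann/A_cap.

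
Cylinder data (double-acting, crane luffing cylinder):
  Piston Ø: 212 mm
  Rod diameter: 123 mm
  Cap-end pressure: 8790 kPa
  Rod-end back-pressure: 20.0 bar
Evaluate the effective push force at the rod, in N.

F ≈ 2.63e5 N

Cap-side area A_cap = π/4 × (212 mm)² = 35300 mm^2
Rod-side annular area A_ann = π/4 × (212² − 123²) = 23420 mm^2
Net thrust = P_cap·A_cap − P_rod·A_ann = 3.103e5 N − 46830 N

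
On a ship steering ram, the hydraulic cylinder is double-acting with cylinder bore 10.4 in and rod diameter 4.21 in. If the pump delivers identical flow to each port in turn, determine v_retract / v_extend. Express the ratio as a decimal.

v_ret/v_ext ≈ 1.20

Cap-side area A_cap = π/4 × (10.4 in)² = 84.95 in^2
Rod-side annular area A_ann = π/4 × (10.4² − 4.21²) = 71.03 in^2
For equal Q, v ∝ 1/A, so v_ret/v_ext = A_cap/A_ann.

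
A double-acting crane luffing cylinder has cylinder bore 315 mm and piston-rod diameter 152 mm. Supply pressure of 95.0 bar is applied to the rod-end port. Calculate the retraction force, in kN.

Rod-side annular area A_ann = π/4 × (315² − 152²) = 59790 mm^2
On retraction the pressure acts on the annular area (bore minus rod).
F = P × A_ann

F ≈ 568 kN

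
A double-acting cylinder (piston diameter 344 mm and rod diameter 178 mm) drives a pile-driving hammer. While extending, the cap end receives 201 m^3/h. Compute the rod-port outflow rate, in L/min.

Q_out ≈ 2450 L/min

Cap-side area A_cap = π/4 × (344 mm)² = 92940 mm^2
Rod-side annular area A_ann = π/4 × (344² − 178²) = 68060 mm^2
Piston speed v = Q_in/A_cap; rod-end outflow Q_out = v × A_ann = Q_in × A_ann/A_cap.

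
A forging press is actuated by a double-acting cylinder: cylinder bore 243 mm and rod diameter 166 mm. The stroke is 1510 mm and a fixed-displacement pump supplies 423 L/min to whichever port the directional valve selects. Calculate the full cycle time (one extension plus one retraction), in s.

t ≈ 15.2 s

Cap-side area A_cap = π/4 × (243 mm)² = 46380 mm^2
Rod-side annular area A_ann = π/4 × (243² − 166²) = 24730 mm^2
t_ext = A_cap·L/Q = 9.933 s
t_ret = A_ann·L/Q = 5.298 s
t_cycle = t_ext + t_ret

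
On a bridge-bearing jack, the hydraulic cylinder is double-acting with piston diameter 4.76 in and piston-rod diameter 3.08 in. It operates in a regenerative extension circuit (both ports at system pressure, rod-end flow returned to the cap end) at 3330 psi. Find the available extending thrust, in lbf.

With equal pressure on both faces, forces on the annular region cancel; the net push is pressure × rod cross-section.
Rod cross-section A_rod = π/4 × (3.08 in)² = 7.451 in^2
F = P × A_rod

F ≈ 24800 lbf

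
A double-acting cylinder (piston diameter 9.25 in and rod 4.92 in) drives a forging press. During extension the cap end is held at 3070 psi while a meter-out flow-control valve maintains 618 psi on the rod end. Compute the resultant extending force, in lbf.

Cap-side area A_cap = π/4 × (9.25 in)² = 67.20 in^2
Rod-side annular area A_ann = π/4 × (9.25² − 4.92²) = 48.19 in^2
Net thrust = P_cap·A_cap − P_rod·A_ann = 2.063e5 lbf − 29780 lbf

F ≈ 1.77e5 lbf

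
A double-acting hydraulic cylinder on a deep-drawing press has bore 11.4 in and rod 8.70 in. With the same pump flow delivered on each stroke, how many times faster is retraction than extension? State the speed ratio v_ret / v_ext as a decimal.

Cap-side area A_cap = π/4 × (11.4 in)² = 102.1 in^2
Rod-side annular area A_ann = π/4 × (11.4² − 8.70²) = 42.62 in^2
For equal Q, v ∝ 1/A, so v_ret/v_ext = A_cap/A_ann.

v_ret/v_ext ≈ 2.39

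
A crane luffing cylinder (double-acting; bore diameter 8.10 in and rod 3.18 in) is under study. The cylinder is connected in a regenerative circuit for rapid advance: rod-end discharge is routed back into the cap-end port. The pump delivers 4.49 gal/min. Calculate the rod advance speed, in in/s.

In regeneration the rod-end outflow joins the pump flow into the cap end, so the net volume the pump must supply per unit advance equals the rod cross-section area.
Rod cross-section A_rod = π/4 × (3.18 in)² = 7.942 in^2
v = Q_pump / A_rod

v ≈ 2.18 in/s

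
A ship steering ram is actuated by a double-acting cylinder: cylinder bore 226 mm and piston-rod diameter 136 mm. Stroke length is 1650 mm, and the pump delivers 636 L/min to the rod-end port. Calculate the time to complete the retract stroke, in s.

Rod-side annular area A_ann = π/4 × (226² − 136²) = 25590 mm^2
Swept volume V = A × L; t = V / Q = A·L / Q

t ≈ 3.98 s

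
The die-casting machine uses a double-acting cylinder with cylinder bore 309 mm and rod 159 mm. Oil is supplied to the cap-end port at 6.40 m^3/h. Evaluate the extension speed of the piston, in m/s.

v ≈ 0.0237 m/s

Cap-side area A_cap = π/4 × (309 mm)² = 74990 mm^2
v = Q / A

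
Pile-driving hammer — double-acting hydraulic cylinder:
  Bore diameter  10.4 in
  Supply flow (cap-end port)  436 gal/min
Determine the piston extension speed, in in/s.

v ≈ 19.8 in/s

Cap-side area A_cap = π/4 × (10.4 in)² = 84.95 in^2
v = Q / A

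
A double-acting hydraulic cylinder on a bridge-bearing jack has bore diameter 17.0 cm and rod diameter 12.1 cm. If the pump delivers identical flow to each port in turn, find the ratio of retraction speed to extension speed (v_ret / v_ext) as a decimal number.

Cap-side area A_cap = π/4 × (17.0 cm)² = 227.0 cm^2
Rod-side annular area A_ann = π/4 × (17.0² − 12.1²) = 112.0 cm^2
For equal Q, v ∝ 1/A, so v_ret/v_ext = A_cap/A_ann.

v_ret/v_ext ≈ 2.03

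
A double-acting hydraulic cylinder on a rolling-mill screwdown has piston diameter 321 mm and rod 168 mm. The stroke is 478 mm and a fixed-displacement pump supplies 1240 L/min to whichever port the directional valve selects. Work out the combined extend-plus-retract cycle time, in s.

Cap-side area A_cap = π/4 × (321 mm)² = 80930 mm^2
Rod-side annular area A_ann = π/4 × (321² − 168²) = 58760 mm^2
t_ext = A_cap·L/Q = 1.872 s
t_ret = A_ann·L/Q = 1.359 s
t_cycle = t_ext + t_ret

t ≈ 3.23 s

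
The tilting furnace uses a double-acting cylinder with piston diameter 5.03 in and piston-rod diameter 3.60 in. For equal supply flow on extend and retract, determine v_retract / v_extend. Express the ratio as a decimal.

Cap-side area A_cap = π/4 × (5.03 in)² = 19.87 in^2
Rod-side annular area A_ann = π/4 × (5.03² − 3.60²) = 9.693 in^2
For equal Q, v ∝ 1/A, so v_ret/v_ext = A_cap/A_ann.

v_ret/v_ext ≈ 2.05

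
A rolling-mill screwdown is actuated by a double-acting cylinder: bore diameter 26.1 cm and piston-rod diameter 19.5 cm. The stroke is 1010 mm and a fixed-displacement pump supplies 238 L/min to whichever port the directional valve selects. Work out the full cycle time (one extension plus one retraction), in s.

t ≈ 19.6 s

Cap-side area A_cap = π/4 × (26.1 cm)² = 535.0 cm^2
Rod-side annular area A_ann = π/4 × (26.1² − 19.5²) = 236.4 cm^2
t_ext = A_cap·L/Q = 13.62 s
t_ret = A_ann·L/Q = 6.019 s
t_cycle = t_ext + t_ret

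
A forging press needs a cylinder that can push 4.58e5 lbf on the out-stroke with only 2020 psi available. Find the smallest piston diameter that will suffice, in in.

Extension force acts on the full piston face: F = P × (π/4)D².
D = √(4F / (πP)) = √(4 × 4.58e5 lbf / (π × 2020 psi))

D ≈ 17.0 in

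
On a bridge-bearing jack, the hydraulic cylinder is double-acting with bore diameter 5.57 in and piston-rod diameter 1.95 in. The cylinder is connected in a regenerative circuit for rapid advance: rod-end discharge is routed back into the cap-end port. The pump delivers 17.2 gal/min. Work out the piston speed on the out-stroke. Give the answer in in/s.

v ≈ 22.2 in/s

In regeneration the rod-end outflow joins the pump flow into the cap end, so the net volume the pump must supply per unit advance equals the rod cross-section area.
Rod cross-section A_rod = π/4 × (1.95 in)² = 2.986 in^2
v = Q_pump / A_rod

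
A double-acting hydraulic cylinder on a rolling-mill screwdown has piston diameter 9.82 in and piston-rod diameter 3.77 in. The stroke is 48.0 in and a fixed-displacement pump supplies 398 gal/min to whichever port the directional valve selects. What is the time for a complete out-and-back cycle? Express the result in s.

t ≈ 4.40 s

Cap-side area A_cap = π/4 × (9.82 in)² = 75.74 in^2
Rod-side annular area A_ann = π/4 × (9.82² − 3.77²) = 64.58 in^2
t_ext = A_cap·L/Q = 2.373 s
t_ret = A_ann·L/Q = 2.023 s
t_cycle = t_ext + t_ret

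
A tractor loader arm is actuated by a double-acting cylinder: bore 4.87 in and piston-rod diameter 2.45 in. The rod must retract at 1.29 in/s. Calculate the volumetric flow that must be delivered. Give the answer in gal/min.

Q ≈ 4.66 gal/min

Rod-side annular area A_ann = π/4 × (4.87² − 2.45²) = 13.91 in^2
Q = A × v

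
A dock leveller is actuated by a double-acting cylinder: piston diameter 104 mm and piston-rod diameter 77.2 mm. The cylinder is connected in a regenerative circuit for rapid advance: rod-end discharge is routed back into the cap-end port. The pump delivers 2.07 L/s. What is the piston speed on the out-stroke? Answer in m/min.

v ≈ 26.5 m/min

In regeneration the rod-end outflow joins the pump flow into the cap end, so the net volume the pump must supply per unit advance equals the rod cross-section area.
Rod cross-section A_rod = π/4 × (77.2 mm)² = 4681 mm^2
v = Q_pump / A_rod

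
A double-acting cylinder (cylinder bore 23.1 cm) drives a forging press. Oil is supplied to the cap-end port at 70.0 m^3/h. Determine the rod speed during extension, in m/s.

v ≈ 0.464 m/s

Cap-side area A_cap = π/4 × (23.1 cm)² = 419.1 cm^2
v = Q / A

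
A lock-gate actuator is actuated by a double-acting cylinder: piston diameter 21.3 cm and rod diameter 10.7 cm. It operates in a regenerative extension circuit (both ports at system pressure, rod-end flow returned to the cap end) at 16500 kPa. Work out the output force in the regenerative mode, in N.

With equal pressure on both faces, forces on the annular region cancel; the net push is pressure × rod cross-section.
Rod cross-section A_rod = π/4 × (10.7 cm)² = 89.92 cm^2
F = P × A_rod

F ≈ 1.48e5 N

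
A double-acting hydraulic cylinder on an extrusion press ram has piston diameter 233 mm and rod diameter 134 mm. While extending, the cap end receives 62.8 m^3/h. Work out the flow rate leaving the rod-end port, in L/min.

Q_out ≈ 700 L/min

Cap-side area A_cap = π/4 × (233 mm)² = 42640 mm^2
Rod-side annular area A_ann = π/4 × (233² − 134²) = 28540 mm^2
Piston speed v = Q_in/A_cap; rod-end outflow Q_out = v × A_ann = Q_in × A_ann/A_cap.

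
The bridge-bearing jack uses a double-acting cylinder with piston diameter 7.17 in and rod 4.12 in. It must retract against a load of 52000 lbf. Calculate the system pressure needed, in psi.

P ≈ 1920 psi

Rod-side annular area A_ann = π/4 × (7.17² − 4.12²) = 27.04 in^2
Retraction: pressure acts on the annular area.
P = F / A = 52000 lbf / A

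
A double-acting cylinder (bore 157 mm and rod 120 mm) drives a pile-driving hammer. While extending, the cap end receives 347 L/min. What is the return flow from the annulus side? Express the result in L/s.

Cap-side area A_cap = π/4 × (157 mm)² = 19360 mm^2
Rod-side annular area A_ann = π/4 × (157² − 120²) = 8050 mm^2
Piston speed v = Q_in/A_cap; rod-end outflow Q_out = v × A_ann = Q_in × A_ann/A_cap.

Q_out ≈ 2.40 L/s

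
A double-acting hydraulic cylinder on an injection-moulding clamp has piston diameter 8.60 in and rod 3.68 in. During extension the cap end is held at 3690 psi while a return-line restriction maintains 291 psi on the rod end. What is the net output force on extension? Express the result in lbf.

F ≈ 2.01e5 lbf

Cap-side area A_cap = π/4 × (8.60 in)² = 58.09 in^2
Rod-side annular area A_ann = π/4 × (8.60² − 3.68²) = 47.45 in^2
Net thrust = P_cap·A_cap − P_rod·A_ann = 2.143e5 lbf − 13810 lbf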